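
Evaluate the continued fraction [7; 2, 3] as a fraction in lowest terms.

52/7

Using pₖ = aₖpₖ₋₁ + pₖ₋₂ and qₖ = aₖqₖ₋₁ + qₖ₋₂:
  k=0: a=7, p=7, q=1
  k=1: a=2, p=15, q=2
  k=2: a=3, p=52, q=7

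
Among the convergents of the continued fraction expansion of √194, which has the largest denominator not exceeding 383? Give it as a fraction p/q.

5251/377

√194 = [13; 1, 12, 1, 26, …] (period length 4).
Convergents:
  p_0/q_0 = 13/1
  p_1/q_1 = 14/1
  p_2/q_2 = 181/13
  p_3/q_3 = 195/14
  p_4/q_4 = 5251/377
  p_5/q_5 = 5446/391
q_4 = 377 ≤ 383 < 391 = q_5, so the answer is 5251/377.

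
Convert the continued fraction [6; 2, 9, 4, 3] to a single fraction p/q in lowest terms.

1638/253

Fold from the inside: start with 3/1.
  4 + 1/3 = 13/3
  9 + 3/13 = 120/13
  2 + 13/120 = 253/120
  6 + 120/253 = 1638/253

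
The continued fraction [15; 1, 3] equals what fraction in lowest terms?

Fold from the inside: start with 3/1.
  1 + 1/3 = 4/3
  15 + 3/4 = 63/4

63/4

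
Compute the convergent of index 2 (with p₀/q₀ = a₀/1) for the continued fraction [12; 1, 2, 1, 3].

38/3

Using pₖ = aₖpₖ₋₁ + pₖ₋₂, qₖ = aₖqₖ₋₁ + qₖ₋₂ (with p₋₁=1, p₋₂=0, q₋₁=0, q₋₂=1):
  k=0: a=12, p=12, q=1
  k=1: a=1, p=13, q=1
  k=2: a=2, p=38, q=3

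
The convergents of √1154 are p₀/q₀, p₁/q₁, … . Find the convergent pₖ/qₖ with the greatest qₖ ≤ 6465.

78506/2311

√1154 = [33; 1, 32, 1, 66, …] (period length 4).
Convergents:
  p_0/q_0 = 33/1
  p_1/q_1 = 34/1
  p_2/q_2 = 1121/33
  p_3/q_3 = 1155/34
  p_4/q_4 = 77351/2277
  p_5/q_5 = 78506/2311
  p_6/q_6 = 2589543/76229
q_5 = 2311 ≤ 6465 < 76229 = q_6, so the answer is 78506/2311.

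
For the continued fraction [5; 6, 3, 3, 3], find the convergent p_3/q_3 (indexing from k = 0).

325/63

Using pₖ = aₖpₖ₋₁ + pₖ₋₂, qₖ = aₖqₖ₋₁ + qₖ₋₂ (with p₋₁=1, p₋₂=0, q₋₁=0, q₋₂=1):
  k=0: a=5, p=5, q=1
  k=1: a=6, p=31, q=6
  k=2: a=3, p=98, q=19
  k=3: a=3, p=325, q=63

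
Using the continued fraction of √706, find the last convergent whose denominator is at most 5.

53/2

√706 = [26; 1, 1, 3, 26, 3, 1, 1, 52, …] (period length 8).
Convergents:
  p_0/q_0 = 26/1
  p_1/q_1 = 27/1
  p_2/q_2 = 53/2
  p_3/q_3 = 186/7
q_2 = 2 ≤ 5 < 7 = q_3, so the answer is 53/2.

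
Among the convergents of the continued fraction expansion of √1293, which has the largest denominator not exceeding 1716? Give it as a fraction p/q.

√1293 = [35; 1, 22, 1, 70, …] (period length 4).
Convergents:
  p_0/q_0 = 35/1
  p_1/q_1 = 36/1
  p_2/q_2 = 827/23
  p_3/q_3 = 863/24
  p_4/q_4 = 61237/1703
  p_5/q_5 = 62100/1727
q_4 = 1703 ≤ 1716 < 1727 = q_5, so the answer is 61237/1703.

61237/1703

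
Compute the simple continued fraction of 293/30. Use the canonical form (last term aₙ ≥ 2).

[9; 1, 3, 3, 2]

293 = 9·30 + 23
30 = 1·23 + 7
23 = 3·7 + 2
7 = 3·2 + 1
2 = 2·1 + 0  (stop)
So 293/30 = [9; 1, 3, 3, 2].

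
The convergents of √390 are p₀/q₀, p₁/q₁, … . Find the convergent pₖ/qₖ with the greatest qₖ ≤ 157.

3061/155

√390 = [19; 1, 2, 1, 38, …] (period length 4).
Convergents:
  p_0/q_0 = 19/1
  p_1/q_1 = 20/1
  p_2/q_2 = 59/3
  p_3/q_3 = 79/4
  p_4/q_4 = 3061/155
  p_5/q_5 = 3140/159
q_4 = 155 ≤ 157 < 159 = q_5, so the answer is 3061/155.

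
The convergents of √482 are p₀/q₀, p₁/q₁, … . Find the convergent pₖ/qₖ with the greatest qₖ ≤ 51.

√482 = [21; 1, 20, 1, 42, …] (period length 4).
Convergents:
  p_0/q_0 = 21/1
  p_1/q_1 = 22/1
  p_2/q_2 = 461/21
  p_3/q_3 = 483/22
  p_4/q_4 = 20747/945
q_3 = 22 ≤ 51 < 945 = q_4, so the answer is 483/22.

483/22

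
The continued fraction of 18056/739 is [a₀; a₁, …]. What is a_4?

18056 = 24·739 + 320   →  a_0 = 24
739 = 2·320 + 99   →  a_1 = 2
320 = 3·99 + 23   →  a_2 = 3
99 = 4·23 + 7   →  a_3 = 4
23 = 3·7 + 2   →  a_4 = 3

3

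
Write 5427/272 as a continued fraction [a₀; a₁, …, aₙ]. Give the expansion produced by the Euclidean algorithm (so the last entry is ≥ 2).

[19; 1, 19, 1, 12]

5427 = 19*272 + 259
272 = 1*259 + 13
259 = 19*13 + 12
13 = 1*12 + 1
12 = 12*1 + 0  (stop)
So 5427/272 = [19; 1, 19, 1, 12].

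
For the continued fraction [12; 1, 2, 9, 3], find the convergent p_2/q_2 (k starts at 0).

38/3

Using pₖ = aₖpₖ₋₁ + pₖ₋₂, qₖ = aₖqₖ₋₁ + qₖ₋₂ (with p₋₁=1, p₋₂=0, q₋₁=0, q₋₂=1):
  k=0: a=12, p=12, q=1
  k=1: a=1, p=13, q=1
  k=2: a=2, p=38, q=3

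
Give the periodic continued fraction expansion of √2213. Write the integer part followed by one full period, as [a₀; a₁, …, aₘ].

a₀ = ⌊√2213⌋ = 47.
With m₀=0, d₀=1 and mₖ₊₁ = dₖaₖ − mₖ, dₖ₊₁ = (n − mₖ₊₁²)/dₖ, aₖ₊₁ = ⌊(a₀+mₖ₊₁)/dₖ₊₁⌋:
  k=1: m=47, d=4, a=23
  k=2: m=45, d=47, a=1
  k=3: m=2, d=47, a=1
  k=4: m=45, d=4, a=23
  k=5: m=47, d=1, a=94
d=1 and a=2a₀=94 at k=5, so the next step gives (m, d) = (47, 4) again — its k=1 value — and the period has length 5.

[47; 23, 1, 1, 23, 94]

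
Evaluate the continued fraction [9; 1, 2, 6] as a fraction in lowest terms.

184/19

Using pₖ = aₖpₖ₋₁ + pₖ₋₂ and qₖ = aₖqₖ₋₁ + qₖ₋₂:
  k=0: a=9, p=9, q=1
  k=1: a=1, p=10, q=1
  k=2: a=2, p=29, q=3
  k=3: a=6, p=184, q=19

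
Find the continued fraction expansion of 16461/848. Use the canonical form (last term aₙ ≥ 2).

[19; 2, 2, 3, 16, 3]

16461 = 19*848 + 349
848 = 2*349 + 150
349 = 2*150 + 49
150 = 3*49 + 3
49 = 16*3 + 1
3 = 3*1 + 0  (stop)
So 16461/848 = [19; 2, 2, 3, 16, 3].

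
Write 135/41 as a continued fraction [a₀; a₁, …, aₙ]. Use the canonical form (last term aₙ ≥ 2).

135 = 3*41 + 12
41 = 3*12 + 5
12 = 2*5 + 2
5 = 2*2 + 1
2 = 2*1 + 0  (stop)
So 135/41 = [3; 3, 2, 2, 2].

[3; 3, 2, 2, 2]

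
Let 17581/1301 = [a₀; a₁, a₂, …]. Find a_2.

17581 = 13·1301 + 668   →  a_0 = 13
1301 = 1·668 + 633   →  a_1 = 1
668 = 1·633 + 35   →  a_2 = 1

1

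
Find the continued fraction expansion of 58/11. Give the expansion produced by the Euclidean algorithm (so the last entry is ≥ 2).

58 = 5*11 + 3
11 = 3*3 + 2
3 = 1*2 + 1
2 = 2*1 + 0  (stop)
So 58/11 = [5; 3, 1, 2].

[5; 3, 1, 2]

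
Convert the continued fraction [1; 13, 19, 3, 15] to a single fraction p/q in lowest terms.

12492/11603

Fold from the inside: start with 15/1.
  3 + 1/15 = 46/15
  19 + 15/46 = 889/46
  13 + 46/889 = 11603/889
  1 + 889/11603 = 12492/11603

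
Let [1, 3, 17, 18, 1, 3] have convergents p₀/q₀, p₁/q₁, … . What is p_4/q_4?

Using pₖ = aₖpₖ₋₁ + pₖ₋₂, qₖ = aₖqₖ₋₁ + qₖ₋₂ (with p₋₁=1, p₋₂=0, q₋₁=0, q₋₂=1):
  k=0: a=1, p=1, q=1
  k=1: a=3, p=4, q=3
  k=2: a=17, p=69, q=52
  k=3: a=18, p=1246, q=939
  k=4: a=1, p=1315, q=991

1315/991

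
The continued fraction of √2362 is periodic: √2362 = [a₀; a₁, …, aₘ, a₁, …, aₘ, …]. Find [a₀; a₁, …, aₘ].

[48; 1, 1, 1, 1, 96]

a₀ = ⌊√2362⌋ = 48.
With m₀=0, d₀=1 and mₖ₊₁ = dₖaₖ − mₖ, dₖ₊₁ = (n − mₖ₊₁²)/dₖ, aₖ₊₁ = ⌊(a₀+mₖ₊₁)/dₖ₊₁⌋:
  k=1: m=48, d=58, a=1
  k=2: m=10, d=39, a=1
  k=3: m=29, d=39, a=1
  k=4: m=10, d=58, a=1
  k=5: m=48, d=1, a=96
d=1 and a=2a₀=96 at k=5, so the next step gives (m, d) = (48, 58) again — its k=1 value — and the period has length 5.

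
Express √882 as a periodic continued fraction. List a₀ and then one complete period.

[29; 1, 2, 3, 6, 3, 2, 1, 58]

a₀ = ⌊√882⌋ = 29.
With m₀=0, d₀=1 and mₖ₊₁ = dₖaₖ − mₖ, dₖ₊₁ = (n − mₖ₊₁²)/dₖ, aₖ₊₁ = ⌊(a₀+mₖ₊₁)/dₖ₊₁⌋:
  k=1: m=29, d=41, a=1
  k=2: m=12, d=18, a=2
  k=3: m=24, d=17, a=3
  k=4: m=27, d=9, a=6
  k=5: m=27, d=17, a=3
  k=6: m=24, d=18, a=2
  k=7: m=12, d=41, a=1
  k=8: m=29, d=1, a=58
d=1 and a=2a₀=58 at k=8, so the next step gives (m, d) = (29, 41) again — its k=1 value — and the period has length 8.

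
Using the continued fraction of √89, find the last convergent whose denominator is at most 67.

500/53

√89 = [9; 2, 3, 3, 2, 18, …] (period length 5).
Convergents:
  p_0/q_0 = 9/1
  p_1/q_1 = 19/2
  p_2/q_2 = 66/7
  p_3/q_3 = 217/23
  p_4/q_4 = 500/53
  p_5/q_5 = 9217/977
q_4 = 53 ≤ 67 < 977 = q_5, so the answer is 500/53.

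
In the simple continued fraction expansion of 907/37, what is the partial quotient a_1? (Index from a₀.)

907 = 24·37 + 19   →  a_0 = 24
37 = 1·19 + 18   →  a_1 = 1

1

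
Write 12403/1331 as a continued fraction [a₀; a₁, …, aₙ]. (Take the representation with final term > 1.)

[9; 3, 7, 5, 2, 1, 3]

12403 = 9×1331 + 424
1331 = 3×424 + 59
424 = 7×59 + 11
59 = 5×11 + 4
11 = 2×4 + 3
4 = 1×3 + 1
3 = 3×1 + 0  (stop)
So 12403/1331 = [9; 3, 7, 5, 2, 1, 3].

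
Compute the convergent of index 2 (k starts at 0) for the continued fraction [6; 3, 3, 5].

63/10

Using pₖ = aₖpₖ₋₁ + pₖ₋₂, qₖ = aₖqₖ₋₁ + qₖ₋₂ (with p₋₁=1, p₋₂=0, q₋₁=0, q₋₂=1):
  k=0: a=6, p=6, q=1
  k=1: a=3, p=19, q=3
  k=2: a=3, p=63, q=10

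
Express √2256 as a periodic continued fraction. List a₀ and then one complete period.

[47; 2, 94]

a₀ = ⌊√2256⌋ = 47.
With m₀=0, d₀=1 and mₖ₊₁ = dₖaₖ − mₖ, dₖ₊₁ = (n − mₖ₊₁²)/dₖ, aₖ₊₁ = ⌊(a₀+mₖ₊₁)/dₖ₊₁⌋:
  k=1: m=47, d=47, a=2
  k=2: m=47, d=1, a=94
d=1 and a=2a₀=94 at k=2, so the next step gives (m, d) = (47, 47) again — its k=1 value — and the period has length 2.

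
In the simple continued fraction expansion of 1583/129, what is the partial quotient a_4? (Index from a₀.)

1583 = 12·129 + 35   →  a_0 = 12
129 = 3·35 + 24   →  a_1 = 3
35 = 1·24 + 11   →  a_2 = 1
24 = 2·11 + 2   →  a_3 = 2
11 = 5·2 + 1   →  a_4 = 5

5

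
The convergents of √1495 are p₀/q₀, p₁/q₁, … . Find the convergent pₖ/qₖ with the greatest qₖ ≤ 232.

√1495 = [38; 1, 1, 1, 76, …] (period length 4).
Convergents:
  p_0/q_0 = 38/1
  p_1/q_1 = 39/1
  p_2/q_2 = 77/2
  p_3/q_3 = 116/3
  p_4/q_4 = 8893/230
  p_5/q_5 = 9009/233
q_4 = 230 ≤ 232 < 233 = q_5, so the answer is 8893/230.

8893/230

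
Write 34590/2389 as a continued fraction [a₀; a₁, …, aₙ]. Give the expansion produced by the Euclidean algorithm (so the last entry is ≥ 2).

[14; 2, 11, 3, 16, 2]

34590 = 14·2389 + 1144
2389 = 2·1144 + 101
1144 = 11·101 + 33
101 = 3·33 + 2
33 = 16·2 + 1
2 = 2·1 + 0  (stop)
So 34590/2389 = [14; 2, 11, 3, 16, 2].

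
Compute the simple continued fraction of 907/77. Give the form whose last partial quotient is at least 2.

907 = 11*77 + 60
77 = 1*60 + 17
60 = 3*17 + 9
17 = 1*9 + 8
9 = 1*8 + 1
8 = 8*1 + 0  (stop)
So 907/77 = [11; 1, 3, 1, 1, 8].

[11; 1, 3, 1, 1, 8]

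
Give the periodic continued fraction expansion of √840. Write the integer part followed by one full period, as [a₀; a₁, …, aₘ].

a₀ = ⌊√840⌋ = 28.

[28; 1, 56]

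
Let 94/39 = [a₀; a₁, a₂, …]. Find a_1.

94 = 2·39 + 16   →  a_0 = 2
39 = 2·16 + 7   →  a_1 = 2

2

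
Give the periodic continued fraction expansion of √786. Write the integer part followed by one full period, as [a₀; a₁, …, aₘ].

[28; 28, 56]

a₀ = ⌊√786⌋ = 28.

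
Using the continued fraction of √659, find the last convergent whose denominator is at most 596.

√659 = [25; 1, 2, 25, 2, 1, 50, …] (period length 6).
Convergents:
  p_0/q_0 = 25/1
  p_1/q_1 = 26/1
  p_2/q_2 = 77/3
  p_3/q_3 = 1951/76
  p_4/q_4 = 3979/155
  p_5/q_5 = 5930/231
  p_6/q_6 = 300479/11705
q_5 = 231 ≤ 596 < 11705 = q_6, so the answer is 5930/231.

5930/231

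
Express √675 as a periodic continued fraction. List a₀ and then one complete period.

a₀ = ⌊√675⌋ = 25.
With m₀=0, d₀=1 and mₖ₊₁ = dₖaₖ − mₖ, dₖ₊₁ = (n − mₖ₊₁²)/dₖ, aₖ₊₁ = ⌊(a₀+mₖ₊₁)/dₖ₊₁⌋:
  k=1: m=25, d=50, a=1
  k=2: m=25, d=1, a=50
d=1 and a=2a₀=50 at k=2, so the next step gives (m, d) = (25, 50) again — its k=1 value — and the period has length 2.

[25; 1, 50]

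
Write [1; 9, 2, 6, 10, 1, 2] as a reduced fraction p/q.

4415/3993

Fold from the inside: start with 2/1.
  1 + 1/2 = 3/2
  10 + 2/3 = 32/3
  6 + 3/32 = 195/32
  2 + 32/195 = 422/195
  9 + 195/422 = 3993/422
  1 + 422/3993 = 4415/3993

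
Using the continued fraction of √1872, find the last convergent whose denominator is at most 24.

√1872 = [43; 3, 1, 3, 86, …] (period length 4).
Convergents:
  p_0/q_0 = 43/1
  p_1/q_1 = 130/3
  p_2/q_2 = 173/4
  p_3/q_3 = 649/15
  p_4/q_4 = 55987/1294
q_3 = 15 ≤ 24 < 1294 = q_4, so the answer is 649/15.

649/15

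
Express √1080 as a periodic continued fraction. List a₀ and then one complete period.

[32; 1, 6, 3, 6, 1, 64]

a₀ = ⌊√1080⌋ = 32.
With m₀=0, d₀=1 and mₖ₊₁ = dₖaₖ − mₖ, dₖ₊₁ = (n − mₖ₊₁²)/dₖ, aₖ₊₁ = ⌊(a₀+mₖ₊₁)/dₖ₊₁⌋:
  k=1: m=32, d=56, a=1
  k=2: m=24, d=9, a=6
  k=3: m=30, d=20, a=3
  k=4: m=30, d=9, a=6
  k=5: m=24, d=56, a=1
  k=6: m=32, d=1, a=64
d=1 and a=2a₀=64 at k=6, so the next step gives (m, d) = (32, 56) again — its k=1 value — and the period has length 6.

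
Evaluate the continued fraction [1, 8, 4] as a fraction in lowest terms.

37/33

Fold from the inside: start with 4/1.
  8 + 1/4 = 33/4
  1 + 4/33 = 37/33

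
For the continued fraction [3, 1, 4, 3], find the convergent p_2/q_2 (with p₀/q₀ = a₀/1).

Using pₖ = aₖpₖ₋₁ + pₖ₋₂, qₖ = aₖqₖ₋₁ + qₖ₋₂ (with p₋₁=1, p₋₂=0, q₋₁=0, q₋₂=1):
  k=0: a=3, p=3, q=1
  k=1: a=1, p=4, q=1
  k=2: a=4, p=19, q=5

19/5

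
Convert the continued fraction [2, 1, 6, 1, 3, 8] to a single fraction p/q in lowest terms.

Using pₖ = aₖpₖ₋₁ + pₖ₋₂ and qₖ = aₖqₖ₋₁ + qₖ₋₂:
  k=0: a=2, p=2, q=1
  k=1: a=1, p=3, q=1
  k=2: a=6, p=20, q=7
  k=3: a=1, p=23, q=8
  k=4: a=3, p=89, q=31
  k=5: a=8, p=735, q=256

735/256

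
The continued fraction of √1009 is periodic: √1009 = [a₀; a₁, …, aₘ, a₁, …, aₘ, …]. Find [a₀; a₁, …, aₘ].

a₀ = ⌊√1009⌋ = 31.
With m₀=0, d₀=1 and mₖ₊₁ = dₖaₖ − mₖ, dₖ₊₁ = (n − mₖ₊₁²)/dₖ, aₖ₊₁ = ⌊(a₀+mₖ₊₁)/dₖ₊₁⌋:
  k=1: m=31, d=48, a=1
  k=2: m=17, d=15, a=3
  k=3: m=28, d=15, a=3
  k=4: m=17, d=48, a=1
  k=5: m=31, d=1, a=62
d=1 and a=2a₀=62 at k=5, so the next step gives (m, d) = (31, 48) again — its k=1 value — and the period has length 5.

[31; 1, 3, 3, 1, 62]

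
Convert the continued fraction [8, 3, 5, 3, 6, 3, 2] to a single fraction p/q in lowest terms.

Fold from the inside: start with 2/1.
  3 + 1/2 = 7/2
  6 + 2/7 = 44/7
  3 + 7/44 = 139/44
  5 + 44/139 = 739/139
  3 + 139/739 = 2356/739
  8 + 739/2356 = 19587/2356

19587/2356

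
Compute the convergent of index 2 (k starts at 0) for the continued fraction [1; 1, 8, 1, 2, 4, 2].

17/9

Using pₖ = aₖpₖ₋₁ + pₖ₋₂, qₖ = aₖqₖ₋₁ + qₖ₋₂ (with p₋₁=1, p₋₂=0, q₋₁=0, q₋₂=1):
  k=0: a=1, p=1, q=1
  k=1: a=1, p=2, q=1
  k=2: a=8, p=17, q=9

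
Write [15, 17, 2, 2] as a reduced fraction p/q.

Using pₖ = aₖpₖ₋₁ + pₖ₋₂ and qₖ = aₖqₖ₋₁ + qₖ₋₂:
  k=0: a=15, p=15, q=1
  k=1: a=17, p=256, q=17
  k=2: a=2, p=527, q=35
  k=3: a=2, p=1310, q=87

1310/87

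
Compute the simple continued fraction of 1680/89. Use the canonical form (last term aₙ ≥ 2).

1680 = 18*89 + 78
89 = 1*78 + 11
78 = 7*11 + 1
11 = 11*1 + 0  (stop)
So 1680/89 = [18; 1, 7, 11].

[18; 1, 7, 11]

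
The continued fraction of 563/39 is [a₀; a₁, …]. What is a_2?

3

563 = 14·39 + 17   →  a_0 = 14
39 = 2·17 + 5   →  a_1 = 2
17 = 3·5 + 2   →  a_2 = 3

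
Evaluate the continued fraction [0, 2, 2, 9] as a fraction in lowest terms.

Using pₖ = aₖpₖ₋₁ + pₖ₋₂ and qₖ = aₖqₖ₋₁ + qₖ₋₂:
  k=0: a=0, p=0, q=1
  k=1: a=2, p=1, q=2
  k=2: a=2, p=2, q=5
  k=3: a=9, p=19, q=47

19/47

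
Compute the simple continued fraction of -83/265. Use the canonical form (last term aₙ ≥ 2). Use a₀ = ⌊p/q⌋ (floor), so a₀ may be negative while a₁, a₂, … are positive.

[-1; 1, 2, 5, 5, 3]

-83 = -1·265 + 182
265 = 1·182 + 83
182 = 2·83 + 16
83 = 5·16 + 3
16 = 5·3 + 1
3 = 3·1 + 0  (stop)
So -83/265 = [-1; 1, 2, 5, 5, 3].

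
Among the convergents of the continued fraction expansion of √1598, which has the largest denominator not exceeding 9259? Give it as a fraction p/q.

√1598 = [39; 1, 38, 1, 78, …] (period length 4).
Convergents:
  p_0/q_0 = 39/1
  p_1/q_1 = 40/1
  p_2/q_2 = 1559/39
  p_3/q_3 = 1599/40
  p_4/q_4 = 126281/3159
  p_5/q_5 = 127880/3199
  p_6/q_6 = 4985721/124721
q_5 = 3199 ≤ 9259 < 124721 = q_6, so the answer is 127880/3199.

127880/3199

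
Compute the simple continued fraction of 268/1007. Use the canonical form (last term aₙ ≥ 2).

[0; 3, 1, 3, 8, 8]

268 = 0*1007 + 268
1007 = 3*268 + 203
268 = 1*203 + 65
203 = 3*65 + 8
65 = 8*8 + 1
8 = 8*1 + 0  (stop)
So 268/1007 = [0; 3, 1, 3, 8, 8].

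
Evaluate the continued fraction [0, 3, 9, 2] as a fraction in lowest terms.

Fold from the inside: start with 2/1.
  9 + 1/2 = 19/2
  3 + 2/19 = 59/19
  0 + 19/59 = 19/59

19/59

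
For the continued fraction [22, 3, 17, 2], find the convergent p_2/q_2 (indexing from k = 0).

Using pₖ = aₖpₖ₋₁ + pₖ₋₂, qₖ = aₖqₖ₋₁ + qₖ₋₂ (with p₋₁=1, p₋₂=0, q₋₁=0, q₋₂=1):
  k=0: a=22, p=22, q=1
  k=1: a=3, p=67, q=3
  k=2: a=17, p=1161, q=52

1161/52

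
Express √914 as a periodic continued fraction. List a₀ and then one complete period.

a₀ = ⌊√914⌋ = 30.
With m₀=0, d₀=1 and mₖ₊₁ = dₖaₖ − mₖ, dₖ₊₁ = (n − mₖ₊₁²)/dₖ, aₖ₊₁ = ⌊(a₀+mₖ₊₁)/dₖ₊₁⌋:
  k=1: m=30, d=14, a=4
  k=2: m=26, d=17, a=3
  k=3: m=25, d=17, a=3
  k=4: m=26, d=14, a=4
  k=5: m=30, d=1, a=60
d=1 and a=2a₀=60 at k=5, so the next step gives (m, d) = (30, 14) again — its k=1 value — and the period has length 5.

[30; 4, 3, 3, 4, 60]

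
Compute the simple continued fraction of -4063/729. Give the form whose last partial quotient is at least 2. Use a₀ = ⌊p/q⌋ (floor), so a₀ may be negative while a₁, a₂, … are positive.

-4063 = -6×729 + 311
729 = 2×311 + 107
311 = 2×107 + 97
107 = 1×97 + 10
97 = 9×10 + 7
10 = 1×7 + 3
7 = 2×3 + 1
3 = 3×1 + 0  (stop)
So -4063/729 = [-6; 2, 2, 1, 9, 1, 2, 3].

[-6; 2, 2, 1, 9, 1, 2, 3]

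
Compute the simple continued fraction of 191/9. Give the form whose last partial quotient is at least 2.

[21; 4, 2]

191 = 21×9 + 2
9 = 4×2 + 1
2 = 2×1 + 0  (stop)
So 191/9 = [21; 4, 2].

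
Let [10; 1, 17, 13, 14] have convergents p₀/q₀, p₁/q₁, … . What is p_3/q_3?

2572/235

Using pₖ = aₖpₖ₋₁ + pₖ₋₂, qₖ = aₖqₖ₋₁ + qₖ₋₂ (with p₋₁=1, p₋₂=0, q₋₁=0, q₋₂=1):
  k=0: a=10, p=10, q=1
  k=1: a=1, p=11, q=1
  k=2: a=17, p=197, q=18
  k=3: a=13, p=2572, q=235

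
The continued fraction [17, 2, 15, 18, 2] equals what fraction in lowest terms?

Using pₖ = aₖpₖ₋₁ + pₖ₋₂ and qₖ = aₖqₖ₋₁ + qₖ₋₂:
  k=0: a=17, p=17, q=1
  k=1: a=2, p=35, q=2
  k=2: a=15, p=542, q=31
  k=3: a=18, p=9791, q=560
  k=4: a=2, p=20124, q=1151

20124/1151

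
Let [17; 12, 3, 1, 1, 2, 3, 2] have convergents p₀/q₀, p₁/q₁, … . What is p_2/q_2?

Using pₖ = aₖpₖ₋₁ + pₖ₋₂, qₖ = aₖqₖ₋₁ + qₖ₋₂ (with p₋₁=1, p₋₂=0, q₋₁=0, q₋₂=1):
  k=0: a=17, p=17, q=1
  k=1: a=12, p=205, q=12
  k=2: a=3, p=632, q=37

632/37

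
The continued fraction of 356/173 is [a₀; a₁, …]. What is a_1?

356 = 2·173 + 10   →  a_0 = 2
173 = 17·10 + 3   →  a_1 = 17

17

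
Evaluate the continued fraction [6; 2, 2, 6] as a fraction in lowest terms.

205/32

Using pₖ = aₖpₖ₋₁ + pₖ₋₂ and qₖ = aₖqₖ₋₁ + qₖ₋₂:
  k=0: a=6, p=6, q=1
  k=1: a=2, p=13, q=2
  k=2: a=2, p=32, q=5
  k=3: a=6, p=205, q=32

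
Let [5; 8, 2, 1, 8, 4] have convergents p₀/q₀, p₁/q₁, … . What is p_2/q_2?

87/17

Using pₖ = aₖpₖ₋₁ + pₖ₋₂, qₖ = aₖqₖ₋₁ + qₖ₋₂ (with p₋₁=1, p₋₂=0, q₋₁=0, q₋₂=1):
  k=0: a=5, p=5, q=1
  k=1: a=8, p=41, q=8
  k=2: a=2, p=87, q=17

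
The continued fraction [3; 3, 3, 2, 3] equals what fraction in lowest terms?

Using pₖ = aₖpₖ₋₁ + pₖ₋₂ and qₖ = aₖqₖ₋₁ + qₖ₋₂:
  k=0: a=3, p=3, q=1
  k=1: a=3, p=10, q=3
  k=2: a=3, p=33, q=10
  k=3: a=2, p=76, q=23
  k=4: a=3, p=261, q=79

261/79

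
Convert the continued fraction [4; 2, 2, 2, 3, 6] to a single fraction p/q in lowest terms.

Using pₖ = aₖpₖ₋₁ + pₖ₋₂ and qₖ = aₖqₖ₋₁ + qₖ₋₂:
  k=0: a=4, p=4, q=1
  k=1: a=2, p=9, q=2
  k=2: a=2, p=22, q=5
  k=3: a=2, p=53, q=12
  k=4: a=3, p=181, q=41
  k=5: a=6, p=1139, q=258

1139/258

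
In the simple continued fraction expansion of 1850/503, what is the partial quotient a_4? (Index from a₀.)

1

1850 = 3·503 + 341   →  a_0 = 3
503 = 1·341 + 162   →  a_1 = 1
341 = 2·162 + 17   →  a_2 = 2
162 = 9·17 + 9   →  a_3 = 9
17 = 1·9 + 8   →  a_4 = 1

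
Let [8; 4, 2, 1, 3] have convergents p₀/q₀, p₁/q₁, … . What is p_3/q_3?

Using pₖ = aₖpₖ₋₁ + pₖ₋₂, qₖ = aₖqₖ₋₁ + qₖ₋₂ (with p₋₁=1, p₋₂=0, q₋₁=0, q₋₂=1):
  k=0: a=8, p=8, q=1
  k=1: a=4, p=33, q=4
  k=2: a=2, p=74, q=9
  k=3: a=1, p=107, q=13

107/13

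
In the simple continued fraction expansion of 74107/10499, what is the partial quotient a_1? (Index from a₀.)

74107 = 7·10499 + 614   →  a_0 = 7
10499 = 17·614 + 61   →  a_1 = 17

17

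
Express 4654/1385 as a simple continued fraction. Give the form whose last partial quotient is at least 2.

[3; 2, 1, 3, 2, 5, 10]

4654 = 3×1385 + 499
1385 = 2×499 + 387
499 = 1×387 + 112
387 = 3×112 + 51
112 = 2×51 + 10
51 = 5×10 + 1
10 = 10×1 + 0  (stop)
So 4654/1385 = [3; 2, 1, 3, 2, 5, 10].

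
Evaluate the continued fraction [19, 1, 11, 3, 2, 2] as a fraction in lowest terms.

Using pₖ = aₖpₖ₋₁ + pₖ₋₂ and qₖ = aₖqₖ₋₁ + qₖ₋₂:
  k=0: a=19, p=19, q=1
  k=1: a=1, p=20, q=1
  k=2: a=11, p=239, q=12
  k=3: a=3, p=737, q=37
  k=4: a=2, p=1713, q=86
  k=5: a=2, p=4163, q=209

4163/209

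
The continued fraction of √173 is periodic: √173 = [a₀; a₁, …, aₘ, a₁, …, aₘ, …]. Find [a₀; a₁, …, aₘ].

a₀ = ⌊√173⌋ = 13.
With m₀=0, d₀=1 and mₖ₊₁ = dₖaₖ − mₖ, dₖ₊₁ = (n − mₖ₊₁²)/dₖ, aₖ₊₁ = ⌊(a₀+mₖ₊₁)/dₖ₊₁⌋:
  k=1: m=13, d=4, a=6
  k=2: m=11, d=13, a=1
  k=3: m=2, d=13, a=1
  k=4: m=11, d=4, a=6
  k=5: m=13, d=1, a=26
d=1 and a=2a₀=26 at k=5, so the next step gives (m, d) = (13, 4) again — its k=1 value — and the period has length 5.

[13; 6, 1, 1, 6, 26]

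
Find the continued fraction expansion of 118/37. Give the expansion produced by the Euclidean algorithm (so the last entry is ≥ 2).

118 = 3·37 + 7
37 = 5·7 + 2
7 = 3·2 + 1
2 = 2·1 + 0  (stop)
So 118/37 = [3; 5, 3, 2].

[3; 5, 3, 2]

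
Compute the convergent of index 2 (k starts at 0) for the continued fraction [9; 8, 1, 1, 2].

Using pₖ = aₖpₖ₋₁ + pₖ₋₂, qₖ = aₖqₖ₋₁ + qₖ₋₂ (with p₋₁=1, p₋₂=0, q₋₁=0, q₋₂=1):
  k=0: a=9, p=9, q=1
  k=1: a=8, p=73, q=8
  k=2: a=1, p=82, q=9

82/9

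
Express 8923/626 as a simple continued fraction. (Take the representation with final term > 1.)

[14; 3, 1, 14, 1, 9]

8923 = 14·626 + 159
626 = 3·159 + 149
159 = 1·149 + 10
149 = 14·10 + 9
10 = 1·9 + 1
9 = 9·1 + 0  (stop)
So 8923/626 = [14; 3, 1, 14, 1, 9].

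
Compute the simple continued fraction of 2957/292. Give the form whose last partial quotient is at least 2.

[10; 7, 1, 8, 4]

2957 = 10*292 + 37
292 = 7*37 + 33
37 = 1*33 + 4
33 = 8*4 + 1
4 = 4*1 + 0  (stop)
So 2957/292 = [10; 7, 1, 8, 4].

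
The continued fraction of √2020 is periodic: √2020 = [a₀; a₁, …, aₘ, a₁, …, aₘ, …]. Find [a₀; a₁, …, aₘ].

a₀ = ⌊√2020⌋ = 44.
With m₀=0, d₀=1 and mₖ₊₁ = dₖaₖ − mₖ, dₖ₊₁ = (n − mₖ₊₁²)/dₖ, aₖ₊₁ = ⌊(a₀+mₖ₊₁)/dₖ₊₁⌋:
  k=1: m=44, d=84, a=1
  k=2: m=40, d=5, a=16
  k=3: m=40, d=84, a=1
  k=4: m=44, d=1, a=88
d=1 and a=2a₀=88 at k=4, so the next step gives (m, d) = (44, 84) again — its k=1 value — and the period has length 4.

[44; 1, 16, 1, 88]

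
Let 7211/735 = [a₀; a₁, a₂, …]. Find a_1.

1

7211 = 9·735 + 596   →  a_0 = 9
735 = 1·596 + 139   →  a_1 = 1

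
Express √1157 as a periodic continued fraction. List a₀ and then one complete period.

[34; 68]

a₀ = ⌊√1157⌋ = 34.
With m₀=0, d₀=1 and mₖ₊₁ = dₖaₖ − mₖ, dₖ₊₁ = (n − mₖ₊₁²)/dₖ, aₖ₊₁ = ⌊(a₀+mₖ₊₁)/dₖ₊₁⌋:
  k=1: m=34, d=1, a=68
d=1 and a=2a₀=68 at k=1, so the next step gives (m, d) = (34, 1) again — its k=1 value — and the period has length 1.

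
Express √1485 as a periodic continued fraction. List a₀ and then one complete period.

a₀ = ⌊√1485⌋ = 38.
With m₀=0, d₀=1 and mₖ₊₁ = dₖaₖ − mₖ, dₖ₊₁ = (n − mₖ₊₁²)/dₖ, aₖ₊₁ = ⌊(a₀+mₖ₊₁)/dₖ₊₁⌋:
  k=1: m=38, d=41, a=1
  k=2: m=3, d=36, a=1
  k=3: m=33, d=11, a=6
  k=4: m=33, d=36, a=1
  k=5: m=3, d=41, a=1
  k=6: m=38, d=1, a=76
d=1 and a=2a₀=76 at k=6, so the next step gives (m, d) = (38, 41) again — its k=1 value — and the period has length 6.

[38; 1, 1, 6, 1, 1, 76]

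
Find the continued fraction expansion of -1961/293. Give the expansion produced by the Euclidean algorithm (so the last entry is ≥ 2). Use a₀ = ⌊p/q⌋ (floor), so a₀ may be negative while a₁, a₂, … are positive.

[-7; 3, 3, 1, 10, 2]

-1961 = -7·293 + 90
293 = 3·90 + 23
90 = 3·23 + 21
23 = 1·21 + 2
21 = 10·2 + 1
2 = 2·1 + 0  (stop)
So -1961/293 = [-7; 3, 3, 1, 10, 2].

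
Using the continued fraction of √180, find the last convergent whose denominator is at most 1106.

8667/646

√180 = [13; 2, 2, 2, 26, …] (period length 4).
Convergents:
  p_0/q_0 = 13/1
  p_1/q_1 = 27/2
  p_2/q_2 = 67/5
  p_3/q_3 = 161/12
  p_4/q_4 = 4253/317
  p_5/q_5 = 8667/646
  p_6/q_6 = 21587/1609
q_5 = 646 ≤ 1106 < 1609 = q_6, so the answer is 8667/646.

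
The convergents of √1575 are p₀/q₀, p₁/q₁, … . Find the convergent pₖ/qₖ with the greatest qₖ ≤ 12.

119/3

√1575 = [39; 1, 2, 5, 2, 1, 78, …] (period length 6).
Convergents:
  p_0/q_0 = 39/1
  p_1/q_1 = 40/1
  p_2/q_2 = 119/3
  p_3/q_3 = 635/16
q_2 = 3 ≤ 12 < 16 = q_3, so the answer is 119/3.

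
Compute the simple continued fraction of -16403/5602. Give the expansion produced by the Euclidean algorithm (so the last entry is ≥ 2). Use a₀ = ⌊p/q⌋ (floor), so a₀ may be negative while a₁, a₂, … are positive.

[-3; 13, 1, 9, 13, 3]

-16403 = -3·5602 + 403
5602 = 13·403 + 363
403 = 1·363 + 40
363 = 9·40 + 3
40 = 13·3 + 1
3 = 3·1 + 0  (stop)
So -16403/5602 = [-3; 13, 1, 9, 13, 3].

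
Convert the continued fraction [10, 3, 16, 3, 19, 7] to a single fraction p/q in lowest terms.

Using pₖ = aₖpₖ₋₁ + pₖ₋₂ and qₖ = aₖqₖ₋₁ + qₖ₋₂:
  k=0: a=10, p=10, q=1
  k=1: a=3, p=31, q=3
  k=2: a=16, p=506, q=49
  k=3: a=3, p=1549, q=150
  k=4: a=19, p=29937, q=2899
  k=5: a=7, p=211108, q=20443

211108/20443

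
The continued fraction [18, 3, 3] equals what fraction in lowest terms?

183/10

Using pₖ = aₖpₖ₋₁ + pₖ₋₂ and qₖ = aₖqₖ₋₁ + qₖ₋₂:
  k=0: a=18, p=18, q=1
  k=1: a=3, p=55, q=3
  k=2: a=3, p=183, q=10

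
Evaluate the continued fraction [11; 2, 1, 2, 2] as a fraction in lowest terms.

Using pₖ = aₖpₖ₋₁ + pₖ₋₂ and qₖ = aₖqₖ₋₁ + qₖ₋₂:
  k=0: a=11, p=11, q=1
  k=1: a=2, p=23, q=2
  k=2: a=1, p=34, q=3
  k=3: a=2, p=91, q=8
  k=4: a=2, p=216, q=19

216/19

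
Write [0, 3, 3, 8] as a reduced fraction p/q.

25/83

Fold from the inside: start with 8/1.
  3 + 1/8 = 25/8
  3 + 8/25 = 83/25
  0 + 25/83 = 25/83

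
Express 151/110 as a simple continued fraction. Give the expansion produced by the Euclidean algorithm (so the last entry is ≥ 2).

151 = 1·110 + 41
110 = 2·41 + 28
41 = 1·28 + 13
28 = 2·13 + 2
13 = 6·2 + 1
2 = 2·1 + 0  (stop)
So 151/110 = [1; 2, 1, 2, 6, 2].

[1; 2, 1, 2, 6, 2]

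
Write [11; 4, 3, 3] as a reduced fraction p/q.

483/43

Fold from the inside: start with 3/1.
  3 + 1/3 = 10/3
  4 + 3/10 = 43/10
  11 + 10/43 = 483/43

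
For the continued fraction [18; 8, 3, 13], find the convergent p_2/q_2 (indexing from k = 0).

Using pₖ = aₖpₖ₋₁ + pₖ₋₂, qₖ = aₖqₖ₋₁ + qₖ₋₂ (with p₋₁=1, p₋₂=0, q₋₁=0, q₋₂=1):
  k=0: a=18, p=18, q=1
  k=1: a=8, p=145, q=8
  k=2: a=3, p=453, q=25

453/25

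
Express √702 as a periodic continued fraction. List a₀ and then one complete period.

[26; 2, 52]

a₀ = ⌊√702⌋ = 26.
With m₀=0, d₀=1 and mₖ₊₁ = dₖaₖ − mₖ, dₖ₊₁ = (n − mₖ₊₁²)/dₖ, aₖ₊₁ = ⌊(a₀+mₖ₊₁)/dₖ₊₁⌋:
  k=1: m=26, d=26, a=2
  k=2: m=26, d=1, a=52
d=1 and a=2a₀=52 at k=2, so the next step gives (m, d) = (26, 26) again — its k=1 value — and the period has length 2.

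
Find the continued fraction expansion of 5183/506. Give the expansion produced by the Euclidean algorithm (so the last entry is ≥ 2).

[10; 4, 8, 1, 3, 1, 2]

5183 = 10×506 + 123
506 = 4×123 + 14
123 = 8×14 + 11
14 = 1×11 + 3
11 = 3×3 + 2
3 = 1×2 + 1
2 = 2×1 + 0  (stop)
So 5183/506 = [10; 4, 8, 1, 3, 1, 2].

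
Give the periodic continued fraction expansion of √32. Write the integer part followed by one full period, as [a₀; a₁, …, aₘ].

a₀ = ⌊√32⌋ = 5.

[5; 1, 1, 1, 10]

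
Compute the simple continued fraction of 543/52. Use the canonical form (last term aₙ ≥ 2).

[10; 2, 3, 1, 5]

543 = 10·52 + 23
52 = 2·23 + 6
23 = 3·6 + 5
6 = 1·5 + 1
5 = 5·1 + 0  (stop)
So 543/52 = [10; 2, 3, 1, 5].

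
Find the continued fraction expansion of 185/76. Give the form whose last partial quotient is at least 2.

185 = 2×76 + 33
76 = 2×33 + 10
33 = 3×10 + 3
10 = 3×3 + 1
3 = 3×1 + 0  (stop)
So 185/76 = [2; 2, 3, 3, 3].

[2; 2, 3, 3, 3]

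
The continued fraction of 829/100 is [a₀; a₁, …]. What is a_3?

4

829 = 8·100 + 29   →  a_0 = 8
100 = 3·29 + 13   →  a_1 = 3
29 = 2·13 + 3   →  a_2 = 2
13 = 4·3 + 1   →  a_3 = 4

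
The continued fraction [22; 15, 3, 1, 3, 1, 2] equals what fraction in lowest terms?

Fold from the inside: start with 2/1.
  1 + 1/2 = 3/2
  3 + 2/3 = 11/3
  1 + 3/11 = 14/11
  3 + 11/14 = 53/14
  15 + 14/53 = 809/53
  22 + 53/809 = 17851/809

17851/809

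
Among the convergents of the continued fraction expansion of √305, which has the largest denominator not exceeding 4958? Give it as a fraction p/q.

34195/1958

√305 = [17; 2, 6, 2, 34, …] (period length 4).
Convergents:
  p_0/q_0 = 17/1
  p_1/q_1 = 35/2
  p_2/q_2 = 227/13
  p_3/q_3 = 489/28
  p_4/q_4 = 16853/965
  p_5/q_5 = 34195/1958
  p_6/q_6 = 222023/12713
q_5 = 1958 ≤ 4958 < 12713 = q_6, so the answer is 34195/1958.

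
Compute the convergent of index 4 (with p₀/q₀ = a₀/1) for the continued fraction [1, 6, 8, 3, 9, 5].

1659/1426

Using pₖ = aₖpₖ₋₁ + pₖ₋₂, qₖ = aₖqₖ₋₁ + qₖ₋₂ (with p₋₁=1, p₋₂=0, q₋₁=0, q₋₂=1):
  k=0: a=1, p=1, q=1
  k=1: a=6, p=7, q=6
  k=2: a=8, p=57, q=49
  k=3: a=3, p=178, q=153
  k=4: a=9, p=1659, q=1426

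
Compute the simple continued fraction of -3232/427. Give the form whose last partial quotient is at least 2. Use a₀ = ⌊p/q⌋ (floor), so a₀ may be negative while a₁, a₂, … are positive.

[-8; 2, 3, 8, 2, 3]

-3232 = -8*427 + 184
427 = 2*184 + 59
184 = 3*59 + 7
59 = 8*7 + 3
7 = 2*3 + 1
3 = 3*1 + 0  (stop)
So -3232/427 = [-8; 2, 3, 8, 2, 3].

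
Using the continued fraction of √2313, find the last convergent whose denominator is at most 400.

15919/331

√2313 = [48; 10, 1, 2, 10, 2, 1, 10, 96, …] (period length 8).
Convergents:
  p_0/q_0 = 48/1
  p_1/q_1 = 481/10
  p_2/q_2 = 529/11
  p_3/q_3 = 1539/32
  p_4/q_4 = 15919/331
  p_5/q_5 = 33377/694
q_4 = 331 ≤ 400 < 694 = q_5, so the answer is 15919/331.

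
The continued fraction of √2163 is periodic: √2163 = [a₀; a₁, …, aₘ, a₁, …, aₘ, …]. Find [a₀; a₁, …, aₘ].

a₀ = ⌊√2163⌋ = 46.
With m₀=0, d₀=1 and mₖ₊₁ = dₖaₖ − mₖ, dₖ₊₁ = (n − mₖ₊₁²)/dₖ, aₖ₊₁ = ⌊(a₀+mₖ₊₁)/dₖ₊₁⌋:
  k=1: m=46, d=47, a=1
  k=2: m=1, d=46, a=1
  k=3: m=45, d=3, a=30
  k=4: m=45, d=46, a=1
  k=5: m=1, d=47, a=1
  k=6: m=46, d=1, a=92
d=1 and a=2a₀=92 at k=6, so the next step gives (m, d) = (46, 47) again — its k=1 value — and the period has length 6.

[46; 1, 1, 30, 1, 1, 92]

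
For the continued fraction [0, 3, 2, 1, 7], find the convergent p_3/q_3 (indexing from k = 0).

Using pₖ = aₖpₖ₋₁ + pₖ₋₂, qₖ = aₖqₖ₋₁ + qₖ₋₂ (with p₋₁=1, p₋₂=0, q₋₁=0, q₋₂=1):
  k=0: a=0, p=0, q=1
  k=1: a=3, p=1, q=3
  k=2: a=2, p=2, q=7
  k=3: a=1, p=3, q=10

3/10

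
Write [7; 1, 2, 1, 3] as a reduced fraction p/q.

Fold from the inside: start with 3/1.
  1 + 1/3 = 4/3
  2 + 3/4 = 11/4
  1 + 4/11 = 15/11
  7 + 11/15 = 116/15

116/15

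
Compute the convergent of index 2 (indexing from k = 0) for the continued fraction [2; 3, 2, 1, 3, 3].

Using pₖ = aₖpₖ₋₁ + pₖ₋₂, qₖ = aₖqₖ₋₁ + qₖ₋₂ (with p₋₁=1, p₋₂=0, q₋₁=0, q₋₂=1):
  k=0: a=2, p=2, q=1
  k=1: a=3, p=7, q=3
  k=2: a=2, p=16, q=7

16/7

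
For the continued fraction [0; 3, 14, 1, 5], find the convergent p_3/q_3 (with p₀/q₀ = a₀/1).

Using pₖ = aₖpₖ₋₁ + pₖ₋₂, qₖ = aₖqₖ₋₁ + qₖ₋₂ (with p₋₁=1, p₋₂=0, q₋₁=0, q₋₂=1):
  k=0: a=0, p=0, q=1
  k=1: a=3, p=1, q=3
  k=2: a=14, p=14, q=43
  k=3: a=1, p=15, q=46

15/46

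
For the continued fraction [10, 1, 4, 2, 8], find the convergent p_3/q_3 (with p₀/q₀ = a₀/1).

Using pₖ = aₖpₖ₋₁ + pₖ₋₂, qₖ = aₖqₖ₋₁ + qₖ₋₂ (with p₋₁=1, p₋₂=0, q₋₁=0, q₋₂=1):
  k=0: a=10, p=10, q=1
  k=1: a=1, p=11, q=1
  k=2: a=4, p=54, q=5
  k=3: a=2, p=119, q=11

119/11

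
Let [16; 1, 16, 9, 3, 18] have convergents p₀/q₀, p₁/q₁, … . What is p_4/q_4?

8115/479

Using pₖ = aₖpₖ₋₁ + pₖ₋₂, qₖ = aₖqₖ₋₁ + qₖ₋₂ (with p₋₁=1, p₋₂=0, q₋₁=0, q₋₂=1):
  k=0: a=16, p=16, q=1
  k=1: a=1, p=17, q=1
  k=2: a=16, p=288, q=17
  k=3: a=9, p=2609, q=154
  k=4: a=3, p=8115, q=479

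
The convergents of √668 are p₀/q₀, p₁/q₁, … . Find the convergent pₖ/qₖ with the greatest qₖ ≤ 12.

√668 = [25; 1, 5, 2, 12, 2, 5, 1, 50, …] (period length 8).
Convergents:
  p_0/q_0 = 25/1
  p_1/q_1 = 26/1
  p_2/q_2 = 155/6
  p_3/q_3 = 336/13
q_2 = 6 ≤ 12 < 13 = q_3, so the answer is 155/6.

155/6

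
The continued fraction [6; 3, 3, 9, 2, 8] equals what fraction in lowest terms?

10466/1661

Using pₖ = aₖpₖ₋₁ + pₖ₋₂ and qₖ = aₖqₖ₋₁ + qₖ₋₂:
  k=0: a=6, p=6, q=1
  k=1: a=3, p=19, q=3
  k=2: a=3, p=63, q=10
  k=3: a=9, p=586, q=93
  k=4: a=2, p=1235, q=196
  k=5: a=8, p=10466, q=1661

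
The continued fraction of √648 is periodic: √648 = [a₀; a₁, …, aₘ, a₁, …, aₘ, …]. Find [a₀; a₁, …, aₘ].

a₀ = ⌊√648⌋ = 25.
With m₀=0, d₀=1 and mₖ₊₁ = dₖaₖ − mₖ, dₖ₊₁ = (n − mₖ₊₁²)/dₖ, aₖ₊₁ = ⌊(a₀+mₖ₊₁)/dₖ₊₁⌋:
  k=1: m=25, d=23, a=2
  k=2: m=21, d=9, a=5
  k=3: m=24, d=8, a=6
  k=4: m=24, d=9, a=5
  k=5: m=21, d=23, a=2
  k=6: m=25, d=1, a=50
d=1 and a=2a₀=50 at k=6, so the next step gives (m, d) = (25, 23) again — its k=1 value — and the period has length 6.

[25; 2, 5, 6, 5, 2, 50]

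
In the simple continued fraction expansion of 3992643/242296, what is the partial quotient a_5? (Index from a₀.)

14

3992643 = 16·242296 + 115907   →  a_0 = 16
242296 = 2·115907 + 10482   →  a_1 = 2
115907 = 11·10482 + 605   →  a_2 = 11
10482 = 17·605 + 197   →  a_3 = 17
605 = 3·197 + 14   →  a_4 = 3
197 = 14·14 + 1   →  a_5 = 14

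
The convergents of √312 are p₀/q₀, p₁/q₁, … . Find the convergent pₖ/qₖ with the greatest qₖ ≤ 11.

53/3

√312 = [17; 1, 1, 1, 34, …] (period length 4).
Convergents:
  p_0/q_0 = 17/1
  p_1/q_1 = 18/1
  p_2/q_2 = 35/2
  p_3/q_3 = 53/3
  p_4/q_4 = 1837/104
q_3 = 3 ≤ 11 < 104 = q_4, so the answer is 53/3.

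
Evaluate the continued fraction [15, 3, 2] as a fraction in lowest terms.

Fold from the inside: start with 2/1.
  3 + 1/2 = 7/2
  15 + 2/7 = 107/7

107/7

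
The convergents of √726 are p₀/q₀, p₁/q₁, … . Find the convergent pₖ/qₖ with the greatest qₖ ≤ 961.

25678/953

√726 = [26; 1, 16, 1, 52, …] (period length 4).
Convergents:
  p_0/q_0 = 26/1
  p_1/q_1 = 27/1
  p_2/q_2 = 458/17
  p_3/q_3 = 485/18
  p_4/q_4 = 25678/953
  p_5/q_5 = 26163/971
q_4 = 953 ≤ 961 < 971 = q_5, so the answer is 25678/953.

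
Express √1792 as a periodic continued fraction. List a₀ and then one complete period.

a₀ = ⌊√1792⌋ = 42.

[42; 3, 84]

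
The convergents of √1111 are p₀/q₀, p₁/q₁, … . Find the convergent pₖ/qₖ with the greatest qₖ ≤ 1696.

19999/600

√1111 = [33; 3, 66, …] (period length 2).
Convergents:
  p_0/q_0 = 33/1
  p_1/q_1 = 100/3
  p_2/q_2 = 6633/199
  p_3/q_3 = 19999/600
  p_4/q_4 = 1326567/39799
q_3 = 600 ≤ 1696 < 39799 = q_4, so the answer is 19999/600.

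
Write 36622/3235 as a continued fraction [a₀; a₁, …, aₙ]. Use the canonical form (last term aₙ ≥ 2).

[11; 3, 8, 2, 1, 3, 11]

36622 = 11*3235 + 1037
3235 = 3*1037 + 124
1037 = 8*124 + 45
124 = 2*45 + 34
45 = 1*34 + 11
34 = 3*11 + 1
11 = 11*1 + 0  (stop)
So 36622/3235 = [11; 3, 8, 2, 1, 3, 11].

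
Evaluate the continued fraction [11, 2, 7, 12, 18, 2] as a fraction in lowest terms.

Using pₖ = aₖpₖ₋₁ + pₖ₋₂ and qₖ = aₖqₖ₋₁ + qₖ₋₂:
  k=0: a=11, p=11, q=1
  k=1: a=2, p=23, q=2
  k=2: a=7, p=172, q=15
  k=3: a=12, p=2087, q=182
  k=4: a=18, p=37738, q=3291
  k=5: a=2, p=77563, q=6764

77563/6764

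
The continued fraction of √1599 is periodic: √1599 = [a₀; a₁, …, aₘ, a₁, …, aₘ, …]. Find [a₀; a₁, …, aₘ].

[39; 1, 78]

a₀ = ⌊√1599⌋ = 39.
With m₀=0, d₀=1 and mₖ₊₁ = dₖaₖ − mₖ, dₖ₊₁ = (n − mₖ₊₁²)/dₖ, aₖ₊₁ = ⌊(a₀+mₖ₊₁)/dₖ₊₁⌋:
  k=1: m=39, d=78, a=1
  k=2: m=39, d=1, a=78
d=1 and a=2a₀=78 at k=2, so the next step gives (m, d) = (39, 78) again — its k=1 value — and the period has length 2.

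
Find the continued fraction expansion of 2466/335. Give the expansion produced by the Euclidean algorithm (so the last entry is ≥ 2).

[7; 2, 1, 3, 3, 9]

2466 = 7·335 + 121
335 = 2·121 + 93
121 = 1·93 + 28
93 = 3·28 + 9
28 = 3·9 + 1
9 = 9·1 + 0  (stop)
So 2466/335 = [7; 2, 1, 3, 3, 9].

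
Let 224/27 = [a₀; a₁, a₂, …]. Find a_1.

3

224 = 8·27 + 8   →  a_0 = 8
27 = 3·8 + 3   →  a_1 = 3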